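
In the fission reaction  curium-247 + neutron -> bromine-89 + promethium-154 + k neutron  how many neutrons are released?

Conserve mass number: 248 = 89 + 154 + k, so k = 248 − 243 = 5.
Check atomic number: 96 = 35 + 61 + 0 = 96. ✓

5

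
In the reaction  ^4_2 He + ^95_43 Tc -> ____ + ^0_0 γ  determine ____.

Rh-99

Conserve mass number: 4 + 95 = A + 0, so A = 99.
Conserve atomic number: 2 + 43 = Z + 0, so Z = 45.
Z = 45 is rhodium, so the species is ^99_45 Rh.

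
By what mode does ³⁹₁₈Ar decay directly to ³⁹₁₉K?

ΔA = 39 − 39 = 0; ΔZ = 19 − 18 = +1.
A is unchanged and Z rises by 1 — a neutron has become a proton (β⁻ decay).

beta-minus decay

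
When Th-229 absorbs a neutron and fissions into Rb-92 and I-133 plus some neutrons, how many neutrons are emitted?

Conserve mass number: 230 = 92 + 133 + k, so k = 230 − 225 = 5.
Check atomic number: 90 = 37 + 53 + 0 = 90. ✓

5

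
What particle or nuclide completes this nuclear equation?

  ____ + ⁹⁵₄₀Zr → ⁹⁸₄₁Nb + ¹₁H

Conserve mass number: A + 95 = 98 + 1, so A = 4.
Conserve atomic number: Z + 40 = 41 + 1, so Z = 2.
A = 4 and Z = 2 is ⁴₂He — an alpha particle.

alpha particle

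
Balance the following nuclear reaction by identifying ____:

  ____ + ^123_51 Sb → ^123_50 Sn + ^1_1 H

Conserve mass number: A + 123 = 123 + 1, so A = 1.
Conserve atomic number: Z + 51 = 50 + 1, so Z = 0.
A = 1 and Z = 0 is ^1_0 n — a neutron.

neutron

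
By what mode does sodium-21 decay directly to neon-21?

ΔA = 21 − 21 = 0; ΔZ = 10 − 11 = -1.
A is unchanged and Z drops by 1 — a proton has become a neutron (β⁺ emission or electron capture).

beta-plus decay or electron capture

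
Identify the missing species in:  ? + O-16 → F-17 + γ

proton

Conserve mass number: A + 16 = 17 + 0, so A = 1.
Conserve atomic number: Z + 8 = 9 + 0, so Z = 1.
A = 1 and Z = 1 is H-1 — a proton.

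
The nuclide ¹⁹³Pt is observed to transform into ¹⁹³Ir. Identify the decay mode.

beta-plus decay or electron capture

ΔA = 193 − 193 = 0; ΔZ = 77 − 78 = -1.
A is unchanged and Z drops by 1 — a proton has become a neutron (β⁺ emission or electron capture).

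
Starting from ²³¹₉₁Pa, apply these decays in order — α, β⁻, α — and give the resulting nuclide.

Ra-223

Start: (A, Z) = (231, 91).
After α: (227, 89).
After β⁻: (227, 90).
After α: (223, 88).
Z = 88 is radium.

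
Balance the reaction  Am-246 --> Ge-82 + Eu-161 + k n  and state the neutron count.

Conserve mass number: 246 = 82 + 161 + k, so k = 246 − 243 = 3.
Check atomic number: 95 = 32 + 63 + 0 = 95. ✓

3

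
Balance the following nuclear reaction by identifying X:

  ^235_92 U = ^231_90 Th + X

alpha particle

Conserve mass number: 235 = 231 + A, so A = 4.
Conserve atomic number: 92 = 90 + Z, so Z = 2.
A = 4 and Z = 2 is ^4_2 He — an alpha particle.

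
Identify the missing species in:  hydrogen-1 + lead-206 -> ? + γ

Conserve mass number: 1 + 206 = A + 0, so A = 207.
Conserve atomic number: 1 + 82 = Z + 0, so Z = 83.
Z = 83 is bismuth, so the species is bismuth-207.

Bi-207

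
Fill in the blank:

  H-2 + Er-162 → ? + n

Tm-163

Conserve mass number: 2 + 162 = A + 1, so A = 163.
Conserve atomic number: 1 + 68 = Z + 0, so Z = 69.
Z = 69 is thulium, so the species is Tm-163.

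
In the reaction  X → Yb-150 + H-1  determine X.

Conserve mass number: A = 150 + 1, so A = 151.
Conserve atomic number: Z = 70 + 1, so Z = 71.
Z = 71 is lutetium, so the species is Lu-151.

Lu-151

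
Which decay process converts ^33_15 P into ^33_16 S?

ΔA = 33 − 33 = 0; ΔZ = 16 − 15 = +1.
A is unchanged and Z rises by 1 — a neutron has become a proton (β⁻ decay).

beta-minus decay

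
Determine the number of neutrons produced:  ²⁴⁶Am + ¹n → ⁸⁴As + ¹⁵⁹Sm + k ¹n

4

Conserve mass number: 247 = 84 + 159 + k, so k = 247 − 243 = 4.
Check atomic number: 95 = 33 + 62 + 0 = 95. ✓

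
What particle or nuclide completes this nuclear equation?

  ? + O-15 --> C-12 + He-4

neutron

Conserve mass number: A + 15 = 12 + 4, so A = 1.
Conserve atomic number: Z + 8 = 6 + 2, so Z = 0.
A = 1 and Z = 0 is n — a neutron.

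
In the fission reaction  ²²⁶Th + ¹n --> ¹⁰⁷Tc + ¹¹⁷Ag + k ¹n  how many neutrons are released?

3

Conserve mass number: 227 = 107 + 117 + k, so k = 227 − 224 = 3.
Check atomic number: 90 = 43 + 47 + 0 = 90. ✓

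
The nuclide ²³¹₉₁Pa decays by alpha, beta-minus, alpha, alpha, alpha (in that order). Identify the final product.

Po-215

Start: (A, Z) = (231, 91).
After α: (227, 89).
After β⁻: (227, 90).
After α: (223, 88).
After α: (219, 86).
After α: (215, 84).
Z = 84 is polonium.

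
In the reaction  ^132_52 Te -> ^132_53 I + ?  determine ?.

beta-minus particle

Conserve mass number: 132 = 132 + A, so A = 0.
Conserve atomic number: 52 = 53 + Z, so Z = -1.
A = 0 and Z = -1 is ^0_-1 e — a beta-minus particle.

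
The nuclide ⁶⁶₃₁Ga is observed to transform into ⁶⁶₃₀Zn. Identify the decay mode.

beta-plus decay or electron capture

ΔA = 66 − 66 = 0; ΔZ = 30 − 31 = -1.
A is unchanged and Z drops by 1 — a proton has become a neutron (β⁺ emission or electron capture).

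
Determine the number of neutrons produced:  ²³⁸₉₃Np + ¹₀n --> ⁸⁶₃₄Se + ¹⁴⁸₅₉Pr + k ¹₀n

Conserve mass number: 239 = 86 + 148 + k, so k = 239 − 234 = 5.
Check atomic number: 93 = 34 + 59 + 0 = 93. ✓

5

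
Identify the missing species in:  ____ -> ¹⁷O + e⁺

Conserve mass number: A = 17 + 0, so A = 17.
Conserve atomic number: Z = 8 + 1, so Z = 9.
Z = 9 is fluorine, so the species is ¹⁷F.

F-17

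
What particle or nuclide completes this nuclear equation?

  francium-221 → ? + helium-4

Conserve mass number: 221 = A + 4, so A = 217.
Conserve atomic number: 87 = Z + 2, so Z = 85.
Z = 85 is astatine, so the species is astatine-217.

At-217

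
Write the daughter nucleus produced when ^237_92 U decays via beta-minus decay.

Np-237

Beta-minus decay: mass number changes by +0, atomic number by +1.
A: 237 = 237; Z: 92 + 1 = 93.
Z = 93 is neptunium, so the daughter is ^237_93 Np.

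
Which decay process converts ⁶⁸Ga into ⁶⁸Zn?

ΔA = 68 − 68 = 0; ΔZ = 30 − 31 = -1.
A is unchanged and Z drops by 1 — a proton has become a neutron (β⁺ emission or electron capture).

beta-plus decay or electron capture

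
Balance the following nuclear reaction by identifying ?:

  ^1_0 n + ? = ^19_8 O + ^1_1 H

F-19

Conserve mass number: 1 + A = 19 + 1, so A = 19.
Conserve atomic number: 0 + Z = 8 + 1, so Z = 9.
Z = 9 is fluorine, so the species is ^19_9 F.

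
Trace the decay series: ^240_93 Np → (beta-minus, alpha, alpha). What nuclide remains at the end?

Start: (A, Z) = (240, 93).
After β⁻: (240, 94).
After α: (236, 92).
After α: (232, 90).
Z = 90 is thorium.

Th-232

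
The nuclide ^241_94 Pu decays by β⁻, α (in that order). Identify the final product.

Np-237

Start: (A, Z) = (241, 94).
After β⁻: (241, 95).
After α: (237, 93).
Z = 93 is neptunium.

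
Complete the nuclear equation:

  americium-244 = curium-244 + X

beta-minus particle

Conserve mass number: 244 = 244 + A, so A = 0.
Conserve atomic number: 95 = 96 + Z, so Z = -1.
A = 0 and Z = -1 is e⁻ — a beta-minus particle.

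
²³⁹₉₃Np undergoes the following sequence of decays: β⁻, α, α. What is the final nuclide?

Start: (A, Z) = (239, 93).
After β⁻: (239, 94).
After α: (235, 92).
After α: (231, 90).
Z = 90 is thorium.

Th-231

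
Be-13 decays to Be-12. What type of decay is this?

neutron emission

ΔA = 12 − 13 = -1; ΔZ = 4 − 4 = +0.
A drops by 1 with Z unchanged — a neutron was emitted.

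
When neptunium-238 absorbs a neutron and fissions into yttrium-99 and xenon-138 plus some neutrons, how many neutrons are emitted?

Conserve mass number: 239 = 99 + 138 + k, so k = 239 − 237 = 2.
Check atomic number: 93 = 39 + 54 + 0 = 93. ✓

2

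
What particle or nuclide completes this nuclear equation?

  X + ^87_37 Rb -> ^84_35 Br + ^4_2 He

neutron

Conserve mass number: A + 87 = 84 + 4, so A = 1.
Conserve atomic number: Z + 37 = 35 + 2, so Z = 0.
A = 1 and Z = 0 is ^1_0 n — a neutron.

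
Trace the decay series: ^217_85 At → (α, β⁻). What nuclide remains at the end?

Po-213

Start: (A, Z) = (217, 85).
After α: (213, 83).
After β⁻: (213, 84).
Z = 84 is polonium.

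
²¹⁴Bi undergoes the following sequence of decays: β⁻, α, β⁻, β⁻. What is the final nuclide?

Start: (A, Z) = (214, 83).
After β⁻: (214, 84).
After α: (210, 82).
After β⁻: (210, 83).
After β⁻: (210, 84).
Z = 84 is polonium.

Po-210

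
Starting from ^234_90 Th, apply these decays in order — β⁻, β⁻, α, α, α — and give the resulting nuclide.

Rn-222

Start: (A, Z) = (234, 90).
After β⁻: (234, 91).
After β⁻: (234, 92).
After α: (230, 90).
After α: (226, 88).
After α: (222, 86).
Z = 86 is radon.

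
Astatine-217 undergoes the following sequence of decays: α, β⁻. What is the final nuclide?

Po-213

Start: (A, Z) = (217, 85).
After α: (213, 83).
After β⁻: (213, 84).
Z = 84 is polonium.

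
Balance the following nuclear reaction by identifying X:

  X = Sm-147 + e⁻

Conserve mass number: A = 147 + 0, so A = 147.
Conserve atomic number: Z = 62 − 1, so Z = 61.
Z = 61 is promethium, so the species is Pm-147.

Pm-147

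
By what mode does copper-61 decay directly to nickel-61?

ΔA = 61 − 61 = 0; ΔZ = 28 − 29 = -1.
A is unchanged and Z drops by 1 — a proton has become a neutron (β⁺ emission or electron capture).

beta-plus decay or electron capture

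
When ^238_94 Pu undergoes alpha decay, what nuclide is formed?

Alpha decay: mass number changes by -4, atomic number by -2.
A: 238 − 4 = 234; Z: 94 − 2 = 92.
Z = 92 is uranium, so the daughter is ^234_92 U.

U-234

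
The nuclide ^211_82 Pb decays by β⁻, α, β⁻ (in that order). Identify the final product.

Pb-207

Start: (A, Z) = (211, 82).
After β⁻: (211, 83).
After α: (207, 81).
After β⁻: (207, 82).
Z = 82 is lead.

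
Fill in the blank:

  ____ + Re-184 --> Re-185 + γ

Conserve mass number: A + 184 = 185 + 0, so A = 1.
Conserve atomic number: Z + 75 = 75 + 0, so Z = 0.
A = 1 and Z = 0 is n — a neutron.

neutron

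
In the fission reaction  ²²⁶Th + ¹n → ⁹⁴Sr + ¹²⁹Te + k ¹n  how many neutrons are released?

Conserve mass number: 227 = 94 + 129 + k, so k = 227 − 223 = 4.
Check atomic number: 90 = 38 + 52 + 0 = 90. ✓

4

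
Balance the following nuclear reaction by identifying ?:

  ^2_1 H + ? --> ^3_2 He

proton

Conserve mass number: 2 + A = 3, so A = 1.
Conserve atomic number: 1 + Z = 2, so Z = 1.
A = 1 and Z = 1 is ^1_1 H — a proton.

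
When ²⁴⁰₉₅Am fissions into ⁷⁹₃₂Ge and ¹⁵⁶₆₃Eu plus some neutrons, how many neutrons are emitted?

Conserve mass number: 240 = 79 + 156 + k, so k = 240 − 235 = 5.
Check atomic number: 95 = 32 + 63 + 0 = 95. ✓

5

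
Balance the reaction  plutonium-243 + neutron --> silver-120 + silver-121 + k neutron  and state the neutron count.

Conserve mass number: 244 = 120 + 121 + k, so k = 244 − 241 = 3.
Check atomic number: 94 = 47 + 47 + 0 = 94. ✓

3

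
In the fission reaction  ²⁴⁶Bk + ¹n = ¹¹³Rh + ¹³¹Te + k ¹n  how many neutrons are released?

3

Conserve mass number: 247 = 113 + 131 + k, so k = 247 − 244 = 3.
Check atomic number: 97 = 45 + 52 + 0 = 97. ✓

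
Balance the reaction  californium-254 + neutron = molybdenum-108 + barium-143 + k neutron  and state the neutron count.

4

Conserve mass number: 255 = 108 + 143 + k, so k = 255 − 251 = 4.
Check atomic number: 98 = 42 + 56 + 0 = 98. ✓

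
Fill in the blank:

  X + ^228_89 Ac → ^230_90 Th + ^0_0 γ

Conserve mass number: A + 228 = 230 + 0, so A = 2.
Conserve atomic number: Z + 89 = 90 + 0, so Z = 1.
A = 2 and Z = 1 is ^2_1 H — a deuteron.

deuteron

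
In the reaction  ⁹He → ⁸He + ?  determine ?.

neutron

Conserve mass number: 9 = 8 + A, so A = 1.
Conserve atomic number: 2 = 2 + Z, so Z = 0.
A = 1 and Z = 0 is ¹n — a neutron.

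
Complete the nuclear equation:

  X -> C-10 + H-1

N-11

Conserve mass number: A = 10 + 1, so A = 11.
Conserve atomic number: Z = 6 + 1, so Z = 7.
Z = 7 is nitrogen, so the species is N-11.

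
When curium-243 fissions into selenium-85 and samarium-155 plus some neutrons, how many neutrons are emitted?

3

Conserve mass number: 243 = 85 + 155 + k, so k = 243 − 240 = 3.
Check atomic number: 96 = 34 + 62 + 0 = 96. ✓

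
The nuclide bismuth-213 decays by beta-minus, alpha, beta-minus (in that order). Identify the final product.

Start: (A, Z) = (213, 83).
After β⁻: (213, 84).
After α: (209, 82).
After β⁻: (209, 83).
Z = 83 is bismuth.

Bi-209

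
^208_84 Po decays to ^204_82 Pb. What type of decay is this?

ΔA = 204 − 208 = -4; ΔZ = 82 − 84 = -2.
A drops by 4 and Z drops by 2 — the signature of alpha emission.

alpha decay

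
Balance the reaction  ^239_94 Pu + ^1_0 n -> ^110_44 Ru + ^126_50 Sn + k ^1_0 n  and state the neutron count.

4

Conserve mass number: 240 = 110 + 126 + k, so k = 240 − 236 = 4.
Check atomic number: 94 = 44 + 50 + 0 = 94. ✓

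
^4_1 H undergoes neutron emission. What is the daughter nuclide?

Neutron emission: mass number changes by -1, atomic number by +0.
A: 4 − 1 = 3; Z: 1 = 1.
Z = 1 is hydrogen, so the daughter is ^3_1 H.

H-3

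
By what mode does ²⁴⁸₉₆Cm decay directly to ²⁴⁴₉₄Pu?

alpha decay

ΔA = 244 − 248 = -4; ΔZ = 94 − 96 = -2.
A drops by 4 and Z drops by 2 — the signature of alpha emission.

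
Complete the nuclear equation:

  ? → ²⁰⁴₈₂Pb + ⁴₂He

Po-208

Conserve mass number: A = 204 + 4, so A = 208.
Conserve atomic number: Z = 82 + 2, so Z = 84.
Z = 84 is polonium, so the species is ²⁰⁸₈₄Po.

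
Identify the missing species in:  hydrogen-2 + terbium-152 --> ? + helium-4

Gd-150

Conserve mass number: 2 + 152 = A + 4, so A = 150.
Conserve atomic number: 1 + 65 = Z + 2, so Z = 64.
Z = 64 is gadolinium, so the species is gadolinium-150.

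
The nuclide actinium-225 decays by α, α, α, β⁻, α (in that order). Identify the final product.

Start: (A, Z) = (225, 89).
After α: (221, 87).
After α: (217, 85).
After α: (213, 83).
After β⁻: (213, 84).
After α: (209, 82).
Z = 82 is lead.

Pb-209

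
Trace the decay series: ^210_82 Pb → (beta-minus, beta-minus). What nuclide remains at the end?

Start: (A, Z) = (210, 82).
After β⁻: (210, 83).
After β⁻: (210, 84).
Z = 84 is polonium.

Po-210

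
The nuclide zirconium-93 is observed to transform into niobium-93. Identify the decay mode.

ΔA = 93 − 93 = 0; ΔZ = 41 − 40 = +1.
A is unchanged and Z rises by 1 — a neutron has become a proton (β⁻ decay).

beta-minus decay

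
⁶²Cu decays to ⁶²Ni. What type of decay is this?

beta-plus decay or electron capture

ΔA = 62 − 62 = 0; ΔZ = 28 − 29 = -1.
A is unchanged and Z drops by 1 — a proton has become a neutron (β⁺ emission or electron capture).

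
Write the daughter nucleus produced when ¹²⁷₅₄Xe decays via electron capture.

Electron capture: mass number changes by +0, atomic number by -1.
A: 127 = 127; Z: 54 − 1 = 53.
Z = 53 is iodine, so the daughter is ¹²⁷₅₃I.

I-127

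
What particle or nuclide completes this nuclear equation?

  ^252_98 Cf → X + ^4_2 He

Conserve mass number: 252 = A + 4, so A = 248.
Conserve atomic number: 98 = Z + 2, so Z = 96.
Z = 96 is curium, so the species is ^248_96 Cm.

Cm-248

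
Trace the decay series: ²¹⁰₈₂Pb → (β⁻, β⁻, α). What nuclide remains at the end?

Start: (A, Z) = (210, 82).
After β⁻: (210, 83).
After β⁻: (210, 84).
After α: (206, 82).
Z = 82 is lead.

Pb-206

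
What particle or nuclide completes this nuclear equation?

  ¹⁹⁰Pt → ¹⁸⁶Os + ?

Conserve mass number: 190 = 186 + A, so A = 4.
Conserve atomic number: 78 = 76 + Z, so Z = 2.
A = 4 and Z = 2 is ⁴He — an alpha particle.

alpha particle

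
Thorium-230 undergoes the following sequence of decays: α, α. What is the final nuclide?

Start: (A, Z) = (230, 90).
After α: (226, 88).
After α: (222, 86).
Z = 86 is radon.

Rn-222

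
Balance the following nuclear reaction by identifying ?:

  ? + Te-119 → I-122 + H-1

Conserve mass number: A + 119 = 122 + 1, so A = 4.
Conserve atomic number: Z + 52 = 53 + 1, so Z = 2.
A = 4 and Z = 2 is He-4 — an alpha particle.

alpha particle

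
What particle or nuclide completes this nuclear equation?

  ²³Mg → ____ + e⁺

Na-23

Conserve mass number: 23 = A + 0, so A = 23.
Conserve atomic number: 12 = Z + 1, so Z = 11.
Z = 11 is sodium, so the species is ²³Na.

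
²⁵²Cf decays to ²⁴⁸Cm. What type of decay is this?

ΔA = 248 − 252 = -4; ΔZ = 96 − 98 = -2.
A drops by 4 and Z drops by 2 — the signature of alpha emission.

alpha decay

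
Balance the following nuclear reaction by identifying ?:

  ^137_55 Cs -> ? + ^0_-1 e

Ba-137

Conserve mass number: 137 = A + 0, so A = 137.
Conserve atomic number: 55 = Z − 1, so Z = 56.
Z = 56 is barium, so the species is ^137_56 Ba.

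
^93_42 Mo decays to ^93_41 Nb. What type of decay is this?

ΔA = 93 − 93 = 0; ΔZ = 41 − 42 = -1.
A is unchanged and Z drops by 1 — a proton has become a neutron (β⁺ emission or electron capture).

beta-plus decay or electron capture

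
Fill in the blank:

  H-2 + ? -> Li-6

Conserve mass number: 2 + A = 6, so A = 4.
Conserve atomic number: 1 + Z = 3, so Z = 2.
A = 4 and Z = 2 is He-4 — an alpha particle.

alpha particle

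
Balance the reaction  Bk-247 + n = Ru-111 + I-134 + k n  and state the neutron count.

3

Conserve mass number: 248 = 111 + 134 + k, so k = 248 − 245 = 3.
Check atomic number: 97 = 44 + 53 + 0 = 97. ✓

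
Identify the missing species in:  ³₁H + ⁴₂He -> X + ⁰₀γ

Li-7

Conserve mass number: 3 + 4 = A + 0, so A = 7.
Conserve atomic number: 1 + 2 = Z + 0, so Z = 3.
Z = 3 is lithium, so the species is ⁷₃Li.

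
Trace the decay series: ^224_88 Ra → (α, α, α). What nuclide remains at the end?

Start: (A, Z) = (224, 88).
After α: (220, 86).
After α: (216, 84).
After α: (212, 82).
Z = 82 is lead.

Pb-212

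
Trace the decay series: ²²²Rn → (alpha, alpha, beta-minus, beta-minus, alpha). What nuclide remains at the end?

Start: (A, Z) = (222, 86).
After α: (218, 84).
After α: (214, 82).
After β⁻: (214, 83).
After β⁻: (214, 84).
After α: (210, 82).
Z = 82 is lead.

Pb-210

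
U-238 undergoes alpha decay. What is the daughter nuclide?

Th-234

Alpha decay: mass number changes by -4, atomic number by -2.
A: 238 − 4 = 234; Z: 92 − 2 = 90.
Z = 90 is thorium, so the daughter is Th-234.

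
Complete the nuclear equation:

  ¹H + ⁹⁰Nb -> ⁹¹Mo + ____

gamma ray

Conserve mass number: 1 + 90 = 91 + A, so A = 0.
Conserve atomic number: 1 + 41 = 42 + Z, so Z = 0.
A = 0 and Z = 0 is γ — a gamma ray.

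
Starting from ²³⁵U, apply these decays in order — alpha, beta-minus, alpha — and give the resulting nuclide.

Ac-227

Start: (A, Z) = (235, 92).
After α: (231, 90).
After β⁻: (231, 91).
After α: (227, 89).
Z = 89 is actinium.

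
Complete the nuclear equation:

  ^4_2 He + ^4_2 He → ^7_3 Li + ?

Conserve mass number: 4 + 4 = 7 + A, so A = 1.
Conserve atomic number: 2 + 2 = 3 + Z, so Z = 1.
A = 1 and Z = 1 is ^1_1 H — a proton.

proton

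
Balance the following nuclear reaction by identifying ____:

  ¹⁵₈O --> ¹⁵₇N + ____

Conserve mass number: 15 = 15 + A, so A = 0.
Conserve atomic number: 8 = 7 + Z, so Z = 1.
A = 0 and Z = 1 is ⁰₁e — a positron.

positron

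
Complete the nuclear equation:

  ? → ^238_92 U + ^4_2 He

Conserve mass number: A = 238 + 4, so A = 242.
Conserve atomic number: Z = 92 + 2, so Z = 94.
Z = 94 is plutonium, so the species is ^242_94 Pu.

Pu-242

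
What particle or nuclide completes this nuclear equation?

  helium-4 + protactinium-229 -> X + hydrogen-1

Conserve mass number: 4 + 229 = A + 1, so A = 232.
Conserve atomic number: 2 + 91 = Z + 1, so Z = 92.
Z = 92 is uranium, so the species is uranium-232.

U-232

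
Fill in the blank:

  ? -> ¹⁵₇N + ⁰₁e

Conserve mass number: A = 15 + 0, so A = 15.
Conserve atomic number: Z = 7 + 1, so Z = 8.
Z = 8 is oxygen, so the species is ¹⁵₈O.

O-15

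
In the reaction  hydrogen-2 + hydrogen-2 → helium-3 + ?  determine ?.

neutron

Conserve mass number: 2 + 2 = 3 + A, so A = 1.
Conserve atomic number: 1 + 1 = 2 + Z, so Z = 0.
A = 1 and Z = 0 is neutron — a neutron.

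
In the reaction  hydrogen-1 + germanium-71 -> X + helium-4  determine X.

Conserve mass number: 1 + 71 = A + 4, so A = 68.
Conserve atomic number: 1 + 32 = Z + 2, so Z = 31.
Z = 31 is gallium, so the species is gallium-68.

Ga-68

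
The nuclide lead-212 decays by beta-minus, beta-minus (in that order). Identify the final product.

Start: (A, Z) = (212, 82).
After β⁻: (212, 83).
After β⁻: (212, 84).
Z = 84 is polonium.

Po-212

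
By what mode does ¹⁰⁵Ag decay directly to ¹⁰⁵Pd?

beta-plus decay or electron capture

ΔA = 105 − 105 = 0; ΔZ = 46 − 47 = -1.
A is unchanged and Z drops by 1 — a proton has become a neutron (β⁺ emission or electron capture).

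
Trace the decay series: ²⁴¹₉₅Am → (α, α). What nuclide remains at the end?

Start: (A, Z) = (241, 95).
After α: (237, 93).
After α: (233, 91).
Z = 91 is protactinium.

Pa-233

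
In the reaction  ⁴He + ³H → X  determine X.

Conserve mass number: 4 + 3 = A, so A = 7.
Conserve atomic number: 2 + 1 = Z, so Z = 3.
Z = 3 is lithium, so the species is ⁷Li.

Li-7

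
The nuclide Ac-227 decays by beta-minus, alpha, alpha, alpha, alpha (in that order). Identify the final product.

Start: (A, Z) = (227, 89).
After β⁻: (227, 90).
After α: (223, 88).
After α: (219, 86).
After α: (215, 84).
After α: (211, 82).
Z = 82 is lead.

Pb-211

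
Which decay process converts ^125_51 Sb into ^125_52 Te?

beta-minus decay

ΔA = 125 − 125 = 0; ΔZ = 52 − 51 = +1.
A is unchanged and Z rises by 1 — a neutron has become a proton (β⁻ decay).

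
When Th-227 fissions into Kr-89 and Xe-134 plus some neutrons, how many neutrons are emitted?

4

Conserve mass number: 227 = 89 + 134 + k, so k = 227 − 223 = 4.
Check atomic number: 90 = 36 + 54 + 0 = 90. ✓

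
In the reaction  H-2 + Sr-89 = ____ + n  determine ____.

Conserve mass number: 2 + 89 = A + 1, so A = 90.
Conserve atomic number: 1 + 38 = Z + 0, so Z = 39.
Z = 39 is yttrium, so the species is Y-90.

Y-90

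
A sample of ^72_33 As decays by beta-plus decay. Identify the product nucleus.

Ge-72

Beta-plus decay: mass number changes by +0, atomic number by -1.
A: 72 = 72; Z: 33 − 1 = 32.
Z = 32 is germanium, so the daughter is ^72_32 Ge.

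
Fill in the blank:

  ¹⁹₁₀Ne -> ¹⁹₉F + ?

positron

Conserve mass number: 19 = 19 + A, so A = 0.
Conserve atomic number: 10 = 9 + Z, so Z = 1.
A = 0 and Z = 1 is ⁰₁e — a positron.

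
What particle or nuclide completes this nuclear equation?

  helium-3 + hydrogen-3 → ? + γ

Li-6

Conserve mass number: 3 + 3 = A + 0, so A = 6.
Conserve atomic number: 2 + 1 = Z + 0, so Z = 3.
Z = 3 is lithium, so the species is lithium-6.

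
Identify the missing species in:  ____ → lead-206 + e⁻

Conserve mass number: A = 206 + 0, so A = 206.
Conserve atomic number: Z = 82 − 1, so Z = 81.
Z = 81 is thallium, so the species is thallium-206.

Tl-206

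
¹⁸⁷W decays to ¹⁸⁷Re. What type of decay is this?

ΔA = 187 − 187 = 0; ΔZ = 75 − 74 = +1.
A is unchanged and Z rises by 1 — a neutron has become a proton (β⁻ decay).

beta-minus decay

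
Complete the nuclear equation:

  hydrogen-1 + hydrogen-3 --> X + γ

Conserve mass number: 1 + 3 = A + 0, so A = 4.
Conserve atomic number: 1 + 1 = Z + 0, so Z = 2.
A = 4 and Z = 2 is helium-4 — an alpha particle.

He-4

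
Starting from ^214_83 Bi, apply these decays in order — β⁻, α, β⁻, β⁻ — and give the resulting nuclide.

Start: (A, Z) = (214, 83).
After β⁻: (214, 84).
After α: (210, 82).
After β⁻: (210, 83).
After β⁻: (210, 84).
Z = 84 is polonium.

Po-210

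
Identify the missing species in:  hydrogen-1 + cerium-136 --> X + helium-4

Conserve mass number: 1 + 136 = A + 4, so A = 133.
Conserve atomic number: 1 + 58 = Z + 2, so Z = 57.
Z = 57 is lanthanum, so the species is lanthanum-133.

La-133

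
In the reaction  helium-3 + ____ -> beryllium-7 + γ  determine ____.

Conserve mass number: 3 + A = 7 + 0, so A = 4.
Conserve atomic number: 2 + Z = 4 + 0, so Z = 2.
A = 4 and Z = 2 is helium-4 — an alpha particle.

alpha particle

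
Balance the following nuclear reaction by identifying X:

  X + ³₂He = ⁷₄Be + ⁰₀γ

Conserve mass number: A + 3 = 7 + 0, so A = 4.
Conserve atomic number: Z + 2 = 4 + 0, so Z = 2.
A = 4 and Z = 2 is ⁴₂He — an alpha particle.

alpha particle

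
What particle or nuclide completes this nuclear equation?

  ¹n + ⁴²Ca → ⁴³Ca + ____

gamma ray

Conserve mass number: 1 + 42 = 43 + A, so A = 0.
Conserve atomic number: 0 + 20 = 20 + Z, so Z = 0.
A = 0 and Z = 0 is γ — a gamma ray.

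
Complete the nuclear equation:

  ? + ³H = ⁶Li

Conserve mass number: A + 3 = 6, so A = 3.
Conserve atomic number: Z + 1 = 3, so Z = 2.
Z = 2 is helium, so the species is ³He.

He-3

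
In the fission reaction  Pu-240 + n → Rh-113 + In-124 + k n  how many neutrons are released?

Conserve mass number: 241 = 113 + 124 + k, so k = 241 − 237 = 4.
Check atomic number: 94 = 45 + 49 + 0 = 94. ✓

4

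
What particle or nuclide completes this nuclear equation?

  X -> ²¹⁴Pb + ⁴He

Conserve mass number: A = 214 + 4, so A = 218.
Conserve atomic number: Z = 82 + 2, so Z = 84.
Z = 84 is polonium, so the species is ²¹⁸Po.

Po-218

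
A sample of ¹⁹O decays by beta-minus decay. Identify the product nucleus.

Beta-minus decay: mass number changes by +0, atomic number by +1.
A: 19 = 19; Z: 8 + 1 = 9.
Z = 9 is fluorine, so the daughter is ¹⁹F.

F-19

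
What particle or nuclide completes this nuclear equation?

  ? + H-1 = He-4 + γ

triton

Conserve mass number: A + 1 = 4 + 0, so A = 3.
Conserve atomic number: Z + 1 = 2 + 0, so Z = 1.
A = 3 and Z = 1 is H-3 — a triton.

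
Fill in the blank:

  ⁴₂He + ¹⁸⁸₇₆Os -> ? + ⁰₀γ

Pt-192

Conserve mass number: 4 + 188 = A + 0, so A = 192.
Conserve atomic number: 2 + 76 = Z + 0, so Z = 78.
Z = 78 is platinum, so the species is ¹⁹²₇₈Pt.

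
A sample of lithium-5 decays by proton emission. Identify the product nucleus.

Proton emission: mass number changes by -1, atomic number by -1.
A: 5 − 1 = 4; Z: 3 − 1 = 2.
Z = 2 is helium, so the daughter is helium-4.

He-4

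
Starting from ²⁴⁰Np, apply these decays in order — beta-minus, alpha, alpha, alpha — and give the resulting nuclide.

Ra-228

Start: (A, Z) = (240, 93).
After β⁻: (240, 94).
After α: (236, 92).
After α: (232, 90).
After α: (228, 88).
Z = 88 is radium.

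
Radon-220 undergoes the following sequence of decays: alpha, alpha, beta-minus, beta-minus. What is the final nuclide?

Po-212

Start: (A, Z) = (220, 86).
After α: (216, 84).
After α: (212, 82).
After β⁻: (212, 83).
After β⁻: (212, 84).
Z = 84 is polonium.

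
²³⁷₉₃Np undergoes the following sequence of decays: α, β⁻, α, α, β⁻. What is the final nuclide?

Start: (A, Z) = (237, 93).
After α: (233, 91).
After β⁻: (233, 92).
After α: (229, 90).
After α: (225, 88).
After β⁻: (225, 89).
Z = 89 is actinium.

Ac-225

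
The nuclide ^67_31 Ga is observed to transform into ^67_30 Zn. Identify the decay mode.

beta-plus decay or electron capture

ΔA = 67 − 67 = 0; ΔZ = 30 − 31 = -1.
A is unchanged and Z drops by 1 — a proton has become a neutron (β⁺ emission or electron capture).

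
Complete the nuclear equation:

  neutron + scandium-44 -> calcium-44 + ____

Conserve mass number: 1 + 44 = 44 + A, so A = 1.
Conserve atomic number: 0 + 21 = 20 + Z, so Z = 1.
A = 1 and Z = 1 is hydrogen-1 — a proton.

proton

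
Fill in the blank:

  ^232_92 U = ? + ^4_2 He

Th-228

Conserve mass number: 232 = A + 4, so A = 228.
Conserve atomic number: 92 = Z + 2, so Z = 90.
Z = 90 is thorium, so the species is ^228_90 Th.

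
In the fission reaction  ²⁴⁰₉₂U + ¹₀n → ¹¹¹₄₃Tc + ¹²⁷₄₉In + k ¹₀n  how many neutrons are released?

3

Conserve mass number: 241 = 111 + 127 + k, so k = 241 − 238 = 3.
Check atomic number: 92 = 43 + 49 + 0 = 92. ✓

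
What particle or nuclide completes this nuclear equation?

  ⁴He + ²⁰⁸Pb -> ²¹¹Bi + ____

proton

Conserve mass number: 4 + 208 = 211 + A, so A = 1.
Conserve atomic number: 2 + 82 = 83 + Z, so Z = 1.
A = 1 and Z = 1 is ¹H — a proton.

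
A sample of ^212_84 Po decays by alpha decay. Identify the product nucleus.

Pb-208

Alpha decay: mass number changes by -4, atomic number by -2.
A: 212 − 4 = 208; Z: 84 − 2 = 82.
Z = 82 is lead, so the daughter is ^208_82 Pb.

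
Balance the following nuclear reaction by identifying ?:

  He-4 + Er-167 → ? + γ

Conserve mass number: 4 + 167 = A + 0, so A = 171.
Conserve atomic number: 2 + 68 = Z + 0, so Z = 70.
Z = 70 is ytterbium, so the species is Yb-171.

Yb-171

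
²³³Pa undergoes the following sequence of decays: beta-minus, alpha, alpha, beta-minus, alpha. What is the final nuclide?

Fr-221

Start: (A, Z) = (233, 91).
After β⁻: (233, 92).
After α: (229, 90).
After α: (225, 88).
After β⁻: (225, 89).
After α: (221, 87).
Z = 87 is francium.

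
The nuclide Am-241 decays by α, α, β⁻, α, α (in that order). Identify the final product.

Ra-225

Start: (A, Z) = (241, 95).
After α: (237, 93).
After α: (233, 91).
After β⁻: (233, 92).
After α: (229, 90).
After α: (225, 88).
Z = 88 is radium.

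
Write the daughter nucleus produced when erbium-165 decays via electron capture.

Electron capture: mass number changes by +0, atomic number by -1.
A: 165 = 165; Z: 68 − 1 = 67.
Z = 67 is holmium, so the daughter is holmium-165.

Ho-165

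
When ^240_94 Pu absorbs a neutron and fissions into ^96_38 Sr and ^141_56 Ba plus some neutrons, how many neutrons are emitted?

Conserve mass number: 241 = 96 + 141 + k, so k = 241 − 237 = 4.
Check atomic number: 94 = 38 + 56 + 0 = 94. ✓

4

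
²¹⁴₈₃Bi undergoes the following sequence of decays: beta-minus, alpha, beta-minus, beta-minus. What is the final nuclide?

Po-210

Start: (A, Z) = (214, 83).
After β⁻: (214, 84).
After α: (210, 82).
After β⁻: (210, 83).
After β⁻: (210, 84).
Z = 84 is polonium.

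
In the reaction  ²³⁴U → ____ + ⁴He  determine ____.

Th-230

Conserve mass number: 234 = A + 4, so A = 230.
Conserve atomic number: 92 = Z + 2, so Z = 90.
Z = 90 is thorium, so the species is ²³⁰Th.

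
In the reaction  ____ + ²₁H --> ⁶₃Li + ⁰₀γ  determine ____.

alpha particle

Conserve mass number: A + 2 = 6 + 0, so A = 4.
Conserve atomic number: Z + 1 = 3 + 0, so Z = 2.
A = 4 and Z = 2 is ⁴₂He — an alpha particle.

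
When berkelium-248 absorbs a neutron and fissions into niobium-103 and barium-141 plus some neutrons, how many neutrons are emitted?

Conserve mass number: 249 = 103 + 141 + k, so k = 249 − 244 = 5.
Check atomic number: 97 = 41 + 56 + 0 = 97. ✓

5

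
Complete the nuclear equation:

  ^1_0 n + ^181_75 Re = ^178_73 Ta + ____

alpha particle

Conserve mass number: 1 + 181 = 178 + A, so A = 4.
Conserve atomic number: 0 + 75 = 73 + Z, so Z = 2.
A = 4 and Z = 2 is ^4_2 He — an alpha particle.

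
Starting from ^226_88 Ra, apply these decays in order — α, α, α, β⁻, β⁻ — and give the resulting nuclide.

Start: (A, Z) = (226, 88).
After α: (222, 86).
After α: (218, 84).
After α: (214, 82).
After β⁻: (214, 83).
After β⁻: (214, 84).
Z = 84 is polonium.

Po-214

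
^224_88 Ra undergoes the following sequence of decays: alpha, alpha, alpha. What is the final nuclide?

Start: (A, Z) = (224, 88).
After α: (220, 86).
After α: (216, 84).
After α: (212, 82).
Z = 82 is lead.

Pb-212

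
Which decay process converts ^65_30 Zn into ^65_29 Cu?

beta-plus decay or electron capture

ΔA = 65 − 65 = 0; ΔZ = 29 − 30 = -1.
A is unchanged and Z drops by 1 — a proton has become a neutron (β⁺ emission or electron capture).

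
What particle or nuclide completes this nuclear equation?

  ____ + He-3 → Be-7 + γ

alpha particle

Conserve mass number: A + 3 = 7 + 0, so A = 4.
Conserve atomic number: Z + 2 = 4 + 0, so Z = 2.
A = 4 and Z = 2 is He-4 — an alpha particle.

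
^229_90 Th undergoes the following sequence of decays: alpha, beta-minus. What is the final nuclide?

Ac-225

Start: (A, Z) = (229, 90).
After α: (225, 88).
After β⁻: (225, 89).
Z = 89 is actinium.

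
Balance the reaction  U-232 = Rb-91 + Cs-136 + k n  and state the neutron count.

5

Conserve mass number: 232 = 91 + 136 + k, so k = 232 − 227 = 5.
Check atomic number: 92 = 37 + 55 + 0 = 92. ✓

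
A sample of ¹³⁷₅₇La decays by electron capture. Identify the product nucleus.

Ba-137

Electron capture: mass number changes by +0, atomic number by -1.
A: 137 = 137; Z: 57 − 1 = 56.
Z = 56 is barium, so the daughter is ¹³⁷₅₆Ba.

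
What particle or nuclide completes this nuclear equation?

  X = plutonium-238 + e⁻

Np-238

Conserve mass number: A = 238 + 0, so A = 238.
Conserve atomic number: Z = 94 − 1, so Z = 93.
Z = 93 is neptunium, so the species is neptunium-238.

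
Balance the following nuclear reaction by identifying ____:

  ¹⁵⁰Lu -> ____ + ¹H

Yb-149

Conserve mass number: 150 = A + 1, so A = 149.
Conserve atomic number: 71 = Z + 1, so Z = 70.
Z = 70 is ytterbium, so the species is ¹⁴⁹Yb.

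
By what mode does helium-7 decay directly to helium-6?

ΔA = 6 − 7 = -1; ΔZ = 2 − 2 = +0.
A drops by 1 with Z unchanged — a neutron was emitted.

neutron emission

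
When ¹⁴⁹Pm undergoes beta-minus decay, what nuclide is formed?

Sm-149

Beta-minus decay: mass number changes by +0, atomic number by +1.
A: 149 = 149; Z: 61 + 1 = 62.
Z = 62 is samarium, so the daughter is ¹⁴⁹Sm.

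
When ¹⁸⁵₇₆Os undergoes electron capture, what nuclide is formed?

Electron capture: mass number changes by +0, atomic number by -1.
A: 185 = 185; Z: 76 − 1 = 75.
Z = 75 is rhenium, so the daughter is ¹⁸⁵₇₅Re.

Re-185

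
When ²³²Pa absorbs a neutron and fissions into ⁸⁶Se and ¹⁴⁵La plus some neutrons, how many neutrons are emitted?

2

Conserve mass number: 233 = 86 + 145 + k, so k = 233 − 231 = 2.
Check atomic number: 91 = 34 + 57 + 0 = 91. ✓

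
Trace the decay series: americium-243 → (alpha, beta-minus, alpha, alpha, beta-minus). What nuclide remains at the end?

Pa-231

Start: (A, Z) = (243, 95).
After α: (239, 93).
After β⁻: (239, 94).
After α: (235, 92).
After α: (231, 90).
After β⁻: (231, 91).
Z = 91 is protactinium.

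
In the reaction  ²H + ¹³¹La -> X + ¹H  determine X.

La-132

Conserve mass number: 2 + 131 = A + 1, so A = 132.
Conserve atomic number: 1 + 57 = Z + 1, so Z = 57.
Z = 57 is lanthanum, so the species is ¹³²La.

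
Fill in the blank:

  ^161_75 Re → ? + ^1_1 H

Conserve mass number: 161 = A + 1, so A = 160.
Conserve atomic number: 75 = Z + 1, so Z = 74.
Z = 74 is tungsten, so the species is ^160_74 W.

W-160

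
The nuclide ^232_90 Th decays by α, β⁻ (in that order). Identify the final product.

Ac-228

Start: (A, Z) = (232, 90).
After α: (228, 88).
After β⁻: (228, 89).
Z = 89 is actinium.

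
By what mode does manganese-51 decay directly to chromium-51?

ΔA = 51 − 51 = 0; ΔZ = 24 − 25 = -1.
A is unchanged and Z drops by 1 — a proton has become a neutron (β⁺ emission or electron capture).

beta-plus decay or electron capture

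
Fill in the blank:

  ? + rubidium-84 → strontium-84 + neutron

proton

Conserve mass number: A + 84 = 84 + 1, so A = 1.
Conserve atomic number: Z + 37 = 38 + 0, so Z = 1.
A = 1 and Z = 1 is hydrogen-1 — a proton.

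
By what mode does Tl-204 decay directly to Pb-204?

beta-minus decay

ΔA = 204 − 204 = 0; ΔZ = 82 − 81 = +1.
A is unchanged and Z rises by 1 — a neutron has become a proton (β⁻ decay).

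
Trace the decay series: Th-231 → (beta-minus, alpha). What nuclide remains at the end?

Ac-227

Start: (A, Z) = (231, 90).
After β⁻: (231, 91).
After α: (227, 89).
Z = 89 is actinium.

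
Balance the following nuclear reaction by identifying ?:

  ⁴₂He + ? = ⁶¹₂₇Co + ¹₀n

Conserve mass number: 4 + A = 61 + 1, so A = 58.
Conserve atomic number: 2 + Z = 27 + 0, so Z = 25.
Z = 25 is manganese, so the species is ⁵⁸₂₅Mn.

Mn-58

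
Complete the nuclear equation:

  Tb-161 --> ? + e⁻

Dy-161

Conserve mass number: 161 = A + 0, so A = 161.
Conserve atomic number: 65 = Z − 1, so Z = 66.
Z = 66 is dysprosium, so the species is Dy-161.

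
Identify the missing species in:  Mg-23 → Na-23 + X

Conserve mass number: 23 = 23 + A, so A = 0.
Conserve atomic number: 12 = 11 + Z, so Z = 1.
A = 0 and Z = 1 is e⁺ — a positron.

positron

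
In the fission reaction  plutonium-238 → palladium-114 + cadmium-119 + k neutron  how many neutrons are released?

5

Conserve mass number: 238 = 114 + 119 + k, so k = 238 − 233 = 5.
Check atomic number: 94 = 46 + 48 + 0 = 94. ✓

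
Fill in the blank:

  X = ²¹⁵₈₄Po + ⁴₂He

Conserve mass number: A = 215 + 4, so A = 219.
Conserve atomic number: Z = 84 + 2, so Z = 86.
Z = 86 is radon, so the species is ²¹⁹₈₆Rn.

Rn-219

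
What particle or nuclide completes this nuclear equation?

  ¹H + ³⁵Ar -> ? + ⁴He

Cl-32

Conserve mass number: 1 + 35 = A + 4, so A = 32.
Conserve atomic number: 1 + 18 = Z + 2, so Z = 17.
Z = 17 is chlorine, so the species is ³²Cl.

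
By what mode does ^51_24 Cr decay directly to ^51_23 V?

beta-plus decay or electron capture

ΔA = 51 − 51 = 0; ΔZ = 23 − 24 = -1.
A is unchanged and Z drops by 1 — a proton has become a neutron (β⁺ emission or electron capture).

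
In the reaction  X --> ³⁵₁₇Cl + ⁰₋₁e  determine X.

Conserve mass number: A = 35 + 0, so A = 35.
Conserve atomic number: Z = 17 − 1, so Z = 16.
Z = 16 is sulfur, so the species is ³⁵₁₆S.

S-35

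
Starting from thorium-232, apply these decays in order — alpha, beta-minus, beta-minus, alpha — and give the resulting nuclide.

Start: (A, Z) = (232, 90).
After α: (228, 88).
After β⁻: (228, 89).
After β⁻: (228, 90).
After α: (224, 88).
Z = 88 is radium.

Ra-224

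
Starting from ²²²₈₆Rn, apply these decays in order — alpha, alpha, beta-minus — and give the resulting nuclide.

Bi-214

Start: (A, Z) = (222, 86).
After α: (218, 84).
After α: (214, 82).
After β⁻: (214, 83).
Z = 83 is bismuth.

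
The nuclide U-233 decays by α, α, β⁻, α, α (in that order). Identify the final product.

Start: (A, Z) = (233, 92).
After α: (229, 90).
After α: (225, 88).
After β⁻: (225, 89).
After α: (221, 87).
After α: (217, 85).
Z = 85 is astatine.

At-217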